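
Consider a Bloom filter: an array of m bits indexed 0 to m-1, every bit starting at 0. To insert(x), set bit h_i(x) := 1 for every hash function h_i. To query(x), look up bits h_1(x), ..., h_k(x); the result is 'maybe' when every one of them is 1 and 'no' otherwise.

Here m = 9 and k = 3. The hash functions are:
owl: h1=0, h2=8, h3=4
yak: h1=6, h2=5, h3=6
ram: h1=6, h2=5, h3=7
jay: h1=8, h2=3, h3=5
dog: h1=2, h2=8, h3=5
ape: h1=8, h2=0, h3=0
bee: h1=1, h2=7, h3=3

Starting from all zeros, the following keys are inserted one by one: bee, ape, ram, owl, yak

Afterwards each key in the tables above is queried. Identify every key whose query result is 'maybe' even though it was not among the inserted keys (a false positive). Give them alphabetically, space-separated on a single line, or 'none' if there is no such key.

Start: bits=000000000
After insert 'bee': sets bits 1 3 7 -> bits=010100010
After insert 'ape': sets bits 0 8 -> bits=110100011
After insert 'ram': sets bits 5 6 7 -> bits=110101111
After insert 'owl': sets bits 0 4 8 -> bits=110111111
After insert 'yak': sets bits 5 6 -> bits=110111111
Not inserted: dog jay — query each against bits=110111111:
query dog: checks bit2=0, bit5=1, bit8=1 (has a 0) -> no => not a false positive
query jay: checks bit3=1, bit5=1, bit8=1 (all 1) -> maybe => FALSE POSITIVE
False positives (alphabetical): jay

Answer: jay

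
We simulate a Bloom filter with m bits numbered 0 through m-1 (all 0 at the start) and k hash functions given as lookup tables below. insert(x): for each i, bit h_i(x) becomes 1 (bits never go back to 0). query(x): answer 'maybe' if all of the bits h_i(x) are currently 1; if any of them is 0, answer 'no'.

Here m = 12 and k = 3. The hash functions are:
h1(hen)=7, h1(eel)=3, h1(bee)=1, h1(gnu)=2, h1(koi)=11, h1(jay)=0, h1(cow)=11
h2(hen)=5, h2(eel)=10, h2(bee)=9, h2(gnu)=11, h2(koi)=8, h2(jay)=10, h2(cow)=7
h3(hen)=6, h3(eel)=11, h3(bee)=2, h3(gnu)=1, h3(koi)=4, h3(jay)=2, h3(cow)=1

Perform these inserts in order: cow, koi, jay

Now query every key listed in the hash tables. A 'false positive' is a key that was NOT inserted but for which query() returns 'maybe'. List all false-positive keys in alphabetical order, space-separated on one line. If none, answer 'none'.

Answer: gnu

Derivation:
Start: bits=000000000000
After insert 'cow': sets bits 1 7 11 -> bits=010000010001
After insert 'koi': sets bits 4 8 11 -> bits=010010011001
After insert 'jay': sets bits 0 2 10 -> bits=111010011011
Not inserted: bee eel gnu hen — query each against bits=111010011011:
query bee: checks bit1=1, bit2=1, bit9=0 (has a 0) -> no => not a false positive
query eel: checks bit3=0, bit10=1, bit11=1 (has a 0) -> no => not a false positive
query gnu: checks bit1=1, bit2=1, bit11=1 (all 1) -> maybe => FALSE POSITIVE
query hen: checks bit5=0, bit6=0, bit7=1 (has a 0) -> no => not a false positive
False positives (alphabetical): gnu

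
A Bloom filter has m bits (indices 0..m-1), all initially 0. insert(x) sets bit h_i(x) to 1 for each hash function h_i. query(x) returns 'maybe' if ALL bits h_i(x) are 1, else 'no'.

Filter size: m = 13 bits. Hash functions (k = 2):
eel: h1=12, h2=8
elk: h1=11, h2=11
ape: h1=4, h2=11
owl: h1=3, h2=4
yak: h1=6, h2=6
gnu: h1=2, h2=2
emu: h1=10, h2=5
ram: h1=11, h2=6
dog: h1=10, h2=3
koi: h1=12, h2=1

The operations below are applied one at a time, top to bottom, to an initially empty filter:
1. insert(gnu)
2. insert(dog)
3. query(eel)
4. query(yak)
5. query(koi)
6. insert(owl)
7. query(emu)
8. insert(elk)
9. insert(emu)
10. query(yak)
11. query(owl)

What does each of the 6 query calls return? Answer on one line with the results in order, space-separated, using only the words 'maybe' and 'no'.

Start: bits=0000000000000
Op 1: insert gnu -> sets bits 2 -> bits=0010000000000
Op 2: insert dog -> sets bits 3 10 -> bits=0011000000100
Op 3: query eel -> checks bit8=0, bit12=0 (has a 0) -> no
Op 4: query yak -> checks bit6=0 (has a 0) -> no
Op 5: query koi -> checks bit1=0, bit12=0 (has a 0) -> no
Op 6: insert owl -> sets bits 3 4 -> bits=0011100000100
Op 7: query emu -> checks bit5=0, bit10=1 (has a 0) -> no
Op 8: insert elk -> sets bits 11 -> bits=0011100000110
Op 9: insert emu -> sets bits 5 10 -> bits=0011110000110
Op 10: query yak -> checks bit6=0 (has a 0) -> no
Op 11: query owl -> checks bit3=1, bit4=1 (all 1) -> maybe
Query results in order: no no no no no maybe

Answer: no no no no no maybe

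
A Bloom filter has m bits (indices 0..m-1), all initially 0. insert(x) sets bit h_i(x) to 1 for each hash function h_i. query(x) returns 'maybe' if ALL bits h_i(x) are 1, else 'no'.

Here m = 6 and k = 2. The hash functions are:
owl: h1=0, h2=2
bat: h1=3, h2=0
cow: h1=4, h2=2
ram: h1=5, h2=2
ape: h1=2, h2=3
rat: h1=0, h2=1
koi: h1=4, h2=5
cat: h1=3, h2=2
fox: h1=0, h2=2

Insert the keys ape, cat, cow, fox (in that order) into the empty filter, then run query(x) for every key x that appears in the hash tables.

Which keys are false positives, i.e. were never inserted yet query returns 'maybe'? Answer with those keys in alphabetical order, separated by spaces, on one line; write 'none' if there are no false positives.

Answer: bat owl

Derivation:
Start: bits=000000
After insert 'ape': sets bits 2 3 -> bits=001100
After insert 'cat': sets bits 2 3 -> bits=001100
After insert 'cow': sets bits 2 4 -> bits=001110
After insert 'fox': sets bits 0 2 -> bits=101110
Not inserted: bat koi owl ram rat — query each against bits=101110:
query bat: checks bit0=1, bit3=1 (all 1) -> maybe => FALSE POSITIVE
query koi: checks bit4=1, bit5=0 (has a 0) -> no => not a false positive
query owl: checks bit0=1, bit2=1 (all 1) -> maybe => FALSE POSITIVE
query ram: checks bit2=1, bit5=0 (has a 0) -> no => not a false positive
query rat: checks bit0=1, bit1=0 (has a 0) -> no => not a false positive
False positives (alphabetical): bat owl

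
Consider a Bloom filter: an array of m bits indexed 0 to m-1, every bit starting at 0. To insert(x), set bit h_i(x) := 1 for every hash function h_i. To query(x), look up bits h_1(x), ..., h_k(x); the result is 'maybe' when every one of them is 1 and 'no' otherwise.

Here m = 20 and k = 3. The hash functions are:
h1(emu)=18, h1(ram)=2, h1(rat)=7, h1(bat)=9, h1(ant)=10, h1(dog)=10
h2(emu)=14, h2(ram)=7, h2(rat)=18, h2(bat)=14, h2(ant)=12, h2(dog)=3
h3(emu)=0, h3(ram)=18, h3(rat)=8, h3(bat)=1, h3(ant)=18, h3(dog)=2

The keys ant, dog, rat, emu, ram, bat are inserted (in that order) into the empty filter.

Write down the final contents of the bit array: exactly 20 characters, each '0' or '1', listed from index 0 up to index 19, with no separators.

Answer: 11110001111010100010

Derivation:
Start: bits=00000000000000000000
After insert 'ant': sets bits 10 12 18 -> bits=00000000001010000010
After insert 'dog': sets bits 2 3 10 -> bits=00110000001010000010
After insert 'rat': sets bits 7 8 18 -> bits=00110001101010000010
After insert 'emu': sets bits 0 14 18 -> bits=10110001101010100010
After insert 'ram': sets bits 2 7 18 -> bits=10110001101010100010
After insert 'bat': sets bits 1 9 14 -> bits=11110001111010100010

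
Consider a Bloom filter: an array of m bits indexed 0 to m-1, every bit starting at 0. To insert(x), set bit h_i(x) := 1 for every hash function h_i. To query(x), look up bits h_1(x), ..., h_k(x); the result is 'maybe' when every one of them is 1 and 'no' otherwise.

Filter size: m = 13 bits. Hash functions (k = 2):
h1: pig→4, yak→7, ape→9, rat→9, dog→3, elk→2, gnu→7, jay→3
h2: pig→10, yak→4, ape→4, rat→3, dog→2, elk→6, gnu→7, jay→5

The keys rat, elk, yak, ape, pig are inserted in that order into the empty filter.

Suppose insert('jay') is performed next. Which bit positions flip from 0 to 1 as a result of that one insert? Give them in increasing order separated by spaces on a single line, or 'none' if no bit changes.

Start: bits=0000000000000
After insert 'rat': sets bits 3 9 -> bits=0001000001000
After insert 'elk': sets bits 2 6 -> bits=0011001001000
After insert 'yak': sets bits 4 7 -> bits=0011101101000
After insert 'ape': sets bits 4 9 -> bits=0011101101000
After insert 'pig': sets bits 4 10 -> bits=0011101101100
insert 'jay' would touch bits 3 5; currently bit3=1, bit5=0
Bits that are 0 among those (would change 0->1): 5

Answer: 5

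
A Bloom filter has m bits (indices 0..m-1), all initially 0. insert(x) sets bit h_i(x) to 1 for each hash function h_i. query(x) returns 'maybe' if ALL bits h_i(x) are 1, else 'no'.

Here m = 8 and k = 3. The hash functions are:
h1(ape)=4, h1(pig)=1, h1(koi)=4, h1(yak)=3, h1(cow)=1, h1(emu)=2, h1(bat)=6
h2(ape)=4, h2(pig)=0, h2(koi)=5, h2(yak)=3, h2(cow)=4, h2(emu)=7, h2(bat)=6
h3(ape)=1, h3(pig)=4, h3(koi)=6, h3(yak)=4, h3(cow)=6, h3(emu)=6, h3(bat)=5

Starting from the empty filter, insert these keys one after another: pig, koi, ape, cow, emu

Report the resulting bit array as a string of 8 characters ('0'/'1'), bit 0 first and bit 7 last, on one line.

Start: bits=00000000
After insert 'pig': sets bits 0 1 4 -> bits=11001000
After insert 'koi': sets bits 4 5 6 -> bits=11001110
After insert 'ape': sets bits 1 4 -> bits=11001110
After insert 'cow': sets bits 1 4 6 -> bits=11001110
After insert 'emu': sets bits 2 6 7 -> bits=11101111

Answer: 11101111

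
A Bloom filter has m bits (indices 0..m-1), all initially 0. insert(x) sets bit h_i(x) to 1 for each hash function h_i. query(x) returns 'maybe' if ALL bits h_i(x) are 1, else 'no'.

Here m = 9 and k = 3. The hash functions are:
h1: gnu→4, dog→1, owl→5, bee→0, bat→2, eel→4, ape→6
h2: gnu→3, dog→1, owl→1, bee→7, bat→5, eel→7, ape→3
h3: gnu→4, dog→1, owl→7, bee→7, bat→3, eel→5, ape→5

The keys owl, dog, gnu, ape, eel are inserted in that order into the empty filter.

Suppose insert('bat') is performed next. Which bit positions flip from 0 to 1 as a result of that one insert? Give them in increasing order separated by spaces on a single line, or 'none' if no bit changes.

Start: bits=000000000
After insert 'owl': sets bits 1 5 7 -> bits=010001010
After insert 'dog': sets bits 1 -> bits=010001010
After insert 'gnu': sets bits 3 4 -> bits=010111010
After insert 'ape': sets bits 3 5 6 -> bits=010111110
After insert 'eel': sets bits 4 5 7 -> bits=010111110
insert 'bat' would touch bits 2 3 5; currently bit2=0, bit3=1, bit5=1
Bits that are 0 among those (would change 0->1): 2

Answer: 2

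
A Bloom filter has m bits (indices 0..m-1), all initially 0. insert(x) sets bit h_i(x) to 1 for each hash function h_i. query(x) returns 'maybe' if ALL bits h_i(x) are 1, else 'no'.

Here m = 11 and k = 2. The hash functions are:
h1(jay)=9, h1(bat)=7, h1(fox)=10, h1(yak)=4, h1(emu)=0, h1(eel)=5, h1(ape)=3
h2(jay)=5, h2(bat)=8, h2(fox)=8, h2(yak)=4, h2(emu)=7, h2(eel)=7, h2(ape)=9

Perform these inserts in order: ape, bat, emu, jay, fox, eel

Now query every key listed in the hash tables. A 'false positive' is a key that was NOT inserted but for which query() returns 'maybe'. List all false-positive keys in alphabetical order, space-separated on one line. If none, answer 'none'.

Answer: none

Derivation:
Start: bits=00000000000
After insert 'ape': sets bits 3 9 -> bits=00010000010
After insert 'bat': sets bits 7 8 -> bits=00010001110
After insert 'emu': sets bits 0 7 -> bits=10010001110
After insert 'jay': sets bits 5 9 -> bits=10010101110
After insert 'fox': sets bits 8 10 -> bits=10010101111
After insert 'eel': sets bits 5 7 -> bits=10010101111
Not inserted: yak — query each against bits=10010101111:
query yak: checks bit4=0 (has a 0) -> no => not a false positive
False positives (alphabetical): none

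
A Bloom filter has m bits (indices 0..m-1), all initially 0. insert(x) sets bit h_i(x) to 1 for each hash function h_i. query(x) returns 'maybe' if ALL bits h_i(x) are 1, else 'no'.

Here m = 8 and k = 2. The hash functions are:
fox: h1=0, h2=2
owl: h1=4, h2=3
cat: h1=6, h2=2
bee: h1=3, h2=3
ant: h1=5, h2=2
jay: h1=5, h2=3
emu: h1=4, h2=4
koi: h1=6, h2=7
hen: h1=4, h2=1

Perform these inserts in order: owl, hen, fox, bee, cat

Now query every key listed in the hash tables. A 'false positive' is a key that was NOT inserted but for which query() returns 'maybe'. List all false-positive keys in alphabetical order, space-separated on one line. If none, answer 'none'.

Start: bits=00000000
After insert 'owl': sets bits 3 4 -> bits=00011000
After insert 'hen': sets bits 1 4 -> bits=01011000
After insert 'fox': sets bits 0 2 -> bits=11111000
After insert 'bee': sets bits 3 -> bits=11111000
After insert 'cat': sets bits 2 6 -> bits=11111010
Not inserted: ant emu jay koi — query each against bits=11111010:
query ant: checks bit2=1, bit5=0 (has a 0) -> no => not a false positive
query emu: checks bit4=1 (all 1) -> maybe => FALSE POSITIVE
query jay: checks bit3=1, bit5=0 (has a 0) -> no => not a false positive
query koi: checks bit6=1, bit7=0 (has a 0) -> no => not a false positive
False positives (alphabetical): emu

Answer: emu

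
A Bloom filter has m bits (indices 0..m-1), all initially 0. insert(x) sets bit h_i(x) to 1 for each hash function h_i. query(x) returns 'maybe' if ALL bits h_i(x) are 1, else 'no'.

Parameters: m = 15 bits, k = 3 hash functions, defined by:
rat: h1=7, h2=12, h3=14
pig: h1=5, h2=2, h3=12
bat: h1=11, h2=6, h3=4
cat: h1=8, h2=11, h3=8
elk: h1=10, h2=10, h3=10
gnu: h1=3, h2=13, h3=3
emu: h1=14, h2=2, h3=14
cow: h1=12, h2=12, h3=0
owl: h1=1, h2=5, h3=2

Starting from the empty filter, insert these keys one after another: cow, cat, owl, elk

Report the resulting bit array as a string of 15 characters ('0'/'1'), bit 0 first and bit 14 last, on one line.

Start: bits=000000000000000
After insert 'cow': sets bits 0 12 -> bits=100000000000100
After insert 'cat': sets bits 8 11 -> bits=100000001001100
After insert 'owl': sets bits 1 2 5 -> bits=111001001001100
After insert 'elk': sets bits 10 -> bits=111001001011100

Answer: 111001001011100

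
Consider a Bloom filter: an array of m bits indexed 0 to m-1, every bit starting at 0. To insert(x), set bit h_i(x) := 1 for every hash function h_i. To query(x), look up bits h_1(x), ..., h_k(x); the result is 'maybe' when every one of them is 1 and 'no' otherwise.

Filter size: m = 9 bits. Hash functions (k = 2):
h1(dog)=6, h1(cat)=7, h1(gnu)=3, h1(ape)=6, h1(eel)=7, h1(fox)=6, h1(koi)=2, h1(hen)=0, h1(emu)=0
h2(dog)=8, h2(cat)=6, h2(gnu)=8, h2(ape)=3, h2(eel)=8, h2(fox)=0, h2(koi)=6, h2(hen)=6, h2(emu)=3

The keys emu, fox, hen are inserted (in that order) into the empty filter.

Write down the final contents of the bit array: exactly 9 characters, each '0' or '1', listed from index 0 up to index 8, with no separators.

Answer: 100100100

Derivation:
Start: bits=000000000
After insert 'emu': sets bits 0 3 -> bits=100100000
After insert 'fox': sets bits 0 6 -> bits=100100100
After insert 'hen': sets bits 0 6 -> bits=100100100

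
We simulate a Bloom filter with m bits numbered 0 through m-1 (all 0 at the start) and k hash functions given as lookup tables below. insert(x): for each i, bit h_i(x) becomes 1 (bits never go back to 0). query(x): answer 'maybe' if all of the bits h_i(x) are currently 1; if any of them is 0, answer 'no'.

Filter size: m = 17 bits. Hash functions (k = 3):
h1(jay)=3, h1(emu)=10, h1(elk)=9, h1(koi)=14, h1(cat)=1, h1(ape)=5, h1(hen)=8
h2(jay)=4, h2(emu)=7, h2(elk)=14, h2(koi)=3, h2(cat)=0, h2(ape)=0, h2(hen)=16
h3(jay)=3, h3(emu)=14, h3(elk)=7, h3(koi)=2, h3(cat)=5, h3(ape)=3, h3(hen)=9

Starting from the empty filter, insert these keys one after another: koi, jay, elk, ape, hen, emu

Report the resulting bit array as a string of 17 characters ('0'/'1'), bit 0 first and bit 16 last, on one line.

Answer: 10111101111000101

Derivation:
Start: bits=00000000000000000
After insert 'koi': sets bits 2 3 14 -> bits=00110000000000100
After insert 'jay': sets bits 3 4 -> bits=00111000000000100
After insert 'elk': sets bits 7 9 14 -> bits=00111001010000100
After insert 'ape': sets bits 0 3 5 -> bits=10111101010000100
After insert 'hen': sets bits 8 9 16 -> bits=10111101110000101
After insert 'emu': sets bits 7 10 14 -> bits=10111101111000101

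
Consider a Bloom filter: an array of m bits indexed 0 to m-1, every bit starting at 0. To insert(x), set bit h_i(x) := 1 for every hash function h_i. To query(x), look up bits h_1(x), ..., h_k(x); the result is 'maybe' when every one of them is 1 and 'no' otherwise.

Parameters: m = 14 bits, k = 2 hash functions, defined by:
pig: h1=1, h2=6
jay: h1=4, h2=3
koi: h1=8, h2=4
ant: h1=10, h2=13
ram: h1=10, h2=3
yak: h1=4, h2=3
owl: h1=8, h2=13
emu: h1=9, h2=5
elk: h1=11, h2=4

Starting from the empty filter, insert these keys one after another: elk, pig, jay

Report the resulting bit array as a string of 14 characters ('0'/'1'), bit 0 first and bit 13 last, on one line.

Start: bits=00000000000000
After insert 'elk': sets bits 4 11 -> bits=00001000000100
After insert 'pig': sets bits 1 6 -> bits=01001010000100
After insert 'jay': sets bits 3 4 -> bits=01011010000100

Answer: 01011010000100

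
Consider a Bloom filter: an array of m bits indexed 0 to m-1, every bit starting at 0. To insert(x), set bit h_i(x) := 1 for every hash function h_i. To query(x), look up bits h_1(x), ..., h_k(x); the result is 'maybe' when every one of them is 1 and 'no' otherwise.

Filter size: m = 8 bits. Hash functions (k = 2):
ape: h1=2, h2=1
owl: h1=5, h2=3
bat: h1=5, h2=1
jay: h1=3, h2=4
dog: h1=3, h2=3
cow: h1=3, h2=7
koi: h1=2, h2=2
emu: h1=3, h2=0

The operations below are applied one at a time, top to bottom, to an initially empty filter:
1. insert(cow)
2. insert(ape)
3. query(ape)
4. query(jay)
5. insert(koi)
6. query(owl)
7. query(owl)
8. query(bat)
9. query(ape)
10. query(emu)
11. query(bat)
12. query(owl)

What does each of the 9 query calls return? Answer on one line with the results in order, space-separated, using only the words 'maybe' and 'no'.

Start: bits=00000000
Op 1: insert cow -> sets bits 3 7 -> bits=00010001
Op 2: insert ape -> sets bits 1 2 -> bits=01110001
Op 3: query ape -> checks bit1=1, bit2=1 (all 1) -> maybe
Op 4: query jay -> checks bit3=1, bit4=0 (has a 0) -> no
Op 5: insert koi -> sets bits 2 -> bits=01110001
Op 6: query owl -> checks bit3=1, bit5=0 (has a 0) -> no
Op 7: query owl -> checks bit3=1, bit5=0 (has a 0) -> no
Op 8: query bat -> checks bit1=1, bit5=0 (has a 0) -> no
Op 9: query ape -> checks bit1=1, bit2=1 (all 1) -> maybe
Op 10: query emu -> checks bit0=0, bit3=1 (has a 0) -> no
Op 11: query bat -> checks bit1=1, bit5=0 (has a 0) -> no
Op 12: query owl -> checks bit3=1, bit5=0 (has a 0) -> no
Query results in order: maybe no no no no maybe no no no

Answer: maybe no no no no maybe no no no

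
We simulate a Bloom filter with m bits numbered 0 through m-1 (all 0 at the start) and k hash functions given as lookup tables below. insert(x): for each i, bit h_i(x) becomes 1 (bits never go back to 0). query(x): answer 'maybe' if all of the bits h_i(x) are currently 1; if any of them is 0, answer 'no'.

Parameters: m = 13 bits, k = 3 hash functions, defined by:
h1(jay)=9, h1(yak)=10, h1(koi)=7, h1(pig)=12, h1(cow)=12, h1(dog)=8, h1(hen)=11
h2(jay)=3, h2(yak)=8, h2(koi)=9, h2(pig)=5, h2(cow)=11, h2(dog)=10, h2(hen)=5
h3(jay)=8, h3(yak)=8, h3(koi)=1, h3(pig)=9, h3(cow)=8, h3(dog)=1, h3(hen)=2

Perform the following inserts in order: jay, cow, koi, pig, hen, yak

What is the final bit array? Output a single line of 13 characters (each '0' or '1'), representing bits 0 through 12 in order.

Start: bits=0000000000000
After insert 'jay': sets bits 3 8 9 -> bits=0001000011000
After insert 'cow': sets bits 8 11 12 -> bits=0001000011011
After insert 'koi': sets bits 1 7 9 -> bits=0101000111011
After insert 'pig': sets bits 5 9 12 -> bits=0101010111011
After insert 'hen': sets bits 2 5 11 -> bits=0111010111011
After insert 'yak': sets bits 8 10 -> bits=0111010111111

Answer: 0111010111111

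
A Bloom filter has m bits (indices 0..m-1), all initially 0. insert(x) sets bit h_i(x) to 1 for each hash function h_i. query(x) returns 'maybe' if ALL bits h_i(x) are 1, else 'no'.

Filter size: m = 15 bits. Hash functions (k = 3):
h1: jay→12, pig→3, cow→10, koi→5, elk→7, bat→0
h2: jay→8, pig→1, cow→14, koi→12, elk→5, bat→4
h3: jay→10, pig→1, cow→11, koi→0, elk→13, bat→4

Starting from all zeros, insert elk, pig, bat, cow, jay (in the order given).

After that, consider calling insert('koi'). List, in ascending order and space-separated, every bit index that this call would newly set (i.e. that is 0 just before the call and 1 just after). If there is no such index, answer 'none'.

Answer: none

Derivation:
Start: bits=000000000000000
After insert 'elk': sets bits 5 7 13 -> bits=000001010000010
After insert 'pig': sets bits 1 3 -> bits=010101010000010
After insert 'bat': sets bits 0 4 -> bits=110111010000010
After insert 'cow': sets bits 10 11 14 -> bits=110111010011011
After insert 'jay': sets bits 8 10 12 -> bits=110111011011111
insert 'koi' would touch bits 0 5 12; currently bit0=1, bit5=1, bit12=1
Bits that are 0 among those (would change 0->1): none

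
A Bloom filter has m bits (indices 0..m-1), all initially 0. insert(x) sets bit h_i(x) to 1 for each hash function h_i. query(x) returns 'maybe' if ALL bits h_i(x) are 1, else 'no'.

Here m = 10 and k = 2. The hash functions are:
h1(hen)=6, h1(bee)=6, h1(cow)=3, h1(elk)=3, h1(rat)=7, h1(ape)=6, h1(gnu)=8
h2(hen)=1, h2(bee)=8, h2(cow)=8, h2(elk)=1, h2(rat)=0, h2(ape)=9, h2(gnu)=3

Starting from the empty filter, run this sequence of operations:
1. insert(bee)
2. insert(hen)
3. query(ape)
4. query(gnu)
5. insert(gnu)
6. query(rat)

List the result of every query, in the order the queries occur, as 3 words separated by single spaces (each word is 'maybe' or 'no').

Answer: no no no

Derivation:
Start: bits=0000000000
Op 1: insert bee -> sets bits 6 8 -> bits=0000001010
Op 2: insert hen -> sets bits 1 6 -> bits=0100001010
Op 3: query ape -> checks bit6=1, bit9=0 (has a 0) -> no
Op 4: query gnu -> checks bit3=0, bit8=1 (has a 0) -> no
Op 5: insert gnu -> sets bits 3 8 -> bits=0101001010
Op 6: query rat -> checks bit0=0, bit7=0 (has a 0) -> no
Query results in order: no no no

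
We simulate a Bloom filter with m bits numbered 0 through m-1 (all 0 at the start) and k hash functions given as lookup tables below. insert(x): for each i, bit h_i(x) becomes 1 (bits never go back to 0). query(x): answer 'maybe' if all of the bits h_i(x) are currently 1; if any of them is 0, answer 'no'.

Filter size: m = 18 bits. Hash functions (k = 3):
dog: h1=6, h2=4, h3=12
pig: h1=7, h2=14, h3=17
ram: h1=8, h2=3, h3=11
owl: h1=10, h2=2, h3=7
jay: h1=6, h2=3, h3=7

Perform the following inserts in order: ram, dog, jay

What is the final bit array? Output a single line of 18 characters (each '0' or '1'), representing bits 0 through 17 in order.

Answer: 000110111001100000

Derivation:
Start: bits=000000000000000000
After insert 'ram': sets bits 3 8 11 -> bits=000100001001000000
After insert 'dog': sets bits 4 6 12 -> bits=000110101001100000
After insert 'jay': sets bits 3 6 7 -> bits=000110111001100000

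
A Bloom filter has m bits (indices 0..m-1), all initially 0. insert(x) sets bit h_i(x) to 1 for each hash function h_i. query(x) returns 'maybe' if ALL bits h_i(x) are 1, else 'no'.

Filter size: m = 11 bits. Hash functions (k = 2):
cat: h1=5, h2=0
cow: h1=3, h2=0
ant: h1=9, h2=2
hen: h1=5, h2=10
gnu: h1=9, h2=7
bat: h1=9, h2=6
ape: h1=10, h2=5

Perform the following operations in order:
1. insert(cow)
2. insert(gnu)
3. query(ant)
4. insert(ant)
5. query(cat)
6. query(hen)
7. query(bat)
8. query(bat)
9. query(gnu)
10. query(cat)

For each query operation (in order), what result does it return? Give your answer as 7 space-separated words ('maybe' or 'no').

Start: bits=00000000000
Op 1: insert cow -> sets bits 0 3 -> bits=10010000000
Op 2: insert gnu -> sets bits 7 9 -> bits=10010001010
Op 3: query ant -> checks bit2=0, bit9=1 (has a 0) -> no
Op 4: insert ant -> sets bits 2 9 -> bits=10110001010
Op 5: query cat -> checks bit0=1, bit5=0 (has a 0) -> no
Op 6: query hen -> checks bit5=0, bit10=0 (has a 0) -> no
Op 7: query bat -> checks bit6=0, bit9=1 (has a 0) -> no
Op 8: query bat -> checks bit6=0, bit9=1 (has a 0) -> no
Op 9: query gnu -> checks bit7=1, bit9=1 (all 1) -> maybe
Op 10: query cat -> checks bit0=1, bit5=0 (has a 0) -> no
Query results in order: no no no no no maybe no

Answer: no no no no no maybe no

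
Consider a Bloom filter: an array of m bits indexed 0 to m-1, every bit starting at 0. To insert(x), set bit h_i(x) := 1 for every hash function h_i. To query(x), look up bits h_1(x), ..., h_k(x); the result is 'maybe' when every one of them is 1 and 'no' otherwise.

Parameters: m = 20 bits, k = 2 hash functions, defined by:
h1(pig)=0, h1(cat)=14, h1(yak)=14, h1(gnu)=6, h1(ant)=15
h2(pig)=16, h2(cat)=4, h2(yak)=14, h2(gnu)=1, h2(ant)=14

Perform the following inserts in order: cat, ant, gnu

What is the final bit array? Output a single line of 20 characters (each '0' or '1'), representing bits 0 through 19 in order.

Answer: 01001010000000110000

Derivation:
Start: bits=00000000000000000000
After insert 'cat': sets bits 4 14 -> bits=00001000000000100000
After insert 'ant': sets bits 14 15 -> bits=00001000000000110000
After insert 'gnu': sets bits 1 6 -> bits=01001010000000110000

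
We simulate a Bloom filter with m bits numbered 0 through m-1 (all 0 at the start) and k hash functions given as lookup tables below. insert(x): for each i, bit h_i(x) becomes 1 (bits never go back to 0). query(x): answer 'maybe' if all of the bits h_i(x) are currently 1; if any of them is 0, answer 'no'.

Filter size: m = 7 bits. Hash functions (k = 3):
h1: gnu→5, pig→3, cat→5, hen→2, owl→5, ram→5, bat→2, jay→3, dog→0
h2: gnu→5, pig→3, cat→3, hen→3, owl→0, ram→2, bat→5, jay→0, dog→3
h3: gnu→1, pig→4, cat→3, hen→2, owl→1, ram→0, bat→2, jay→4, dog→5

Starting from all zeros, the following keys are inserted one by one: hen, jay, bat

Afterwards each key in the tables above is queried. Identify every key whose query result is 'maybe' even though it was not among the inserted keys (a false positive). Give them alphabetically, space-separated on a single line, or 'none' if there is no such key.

Answer: cat dog pig ram

Derivation:
Start: bits=0000000
After insert 'hen': sets bits 2 3 -> bits=0011000
After insert 'jay': sets bits 0 3 4 -> bits=1011100
After insert 'bat': sets bits 2 5 -> bits=1011110
Not inserted: cat dog gnu owl pig ram — query each against bits=1011110:
query cat: checks bit3=1, bit5=1 (all 1) -> maybe => FALSE POSITIVE
query dog: checks bit0=1, bit3=1, bit5=1 (all 1) -> maybe => FALSE POSITIVE
query gnu: checks bit1=0, bit5=1 (has a 0) -> no => not a false positive
query owl: checks bit0=1, bit1=0, bit5=1 (has a 0) -> no => not a false positive
query pig: checks bit3=1, bit4=1 (all 1) -> maybe => FALSE POSITIVE
query ram: checks bit0=1, bit2=1, bit5=1 (all 1) -> maybe => FALSE POSITIVE
False positives (alphabetical): cat dog pig ram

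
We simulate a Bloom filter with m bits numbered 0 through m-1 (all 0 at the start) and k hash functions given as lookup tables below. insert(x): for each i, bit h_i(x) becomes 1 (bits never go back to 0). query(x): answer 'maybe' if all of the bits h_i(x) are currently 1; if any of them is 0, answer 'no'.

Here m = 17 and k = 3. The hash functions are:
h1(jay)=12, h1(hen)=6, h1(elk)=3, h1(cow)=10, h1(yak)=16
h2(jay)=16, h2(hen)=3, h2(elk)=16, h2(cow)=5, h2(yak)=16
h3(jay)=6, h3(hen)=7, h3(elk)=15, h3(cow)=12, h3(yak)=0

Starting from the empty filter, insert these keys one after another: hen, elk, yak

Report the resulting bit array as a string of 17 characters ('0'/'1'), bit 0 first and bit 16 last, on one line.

Answer: 10010011000000011

Derivation:
Start: bits=00000000000000000
After insert 'hen': sets bits 3 6 7 -> bits=00010011000000000
After insert 'elk': sets bits 3 15 16 -> bits=00010011000000011
After insert 'yak': sets bits 0 16 -> bits=10010011000000011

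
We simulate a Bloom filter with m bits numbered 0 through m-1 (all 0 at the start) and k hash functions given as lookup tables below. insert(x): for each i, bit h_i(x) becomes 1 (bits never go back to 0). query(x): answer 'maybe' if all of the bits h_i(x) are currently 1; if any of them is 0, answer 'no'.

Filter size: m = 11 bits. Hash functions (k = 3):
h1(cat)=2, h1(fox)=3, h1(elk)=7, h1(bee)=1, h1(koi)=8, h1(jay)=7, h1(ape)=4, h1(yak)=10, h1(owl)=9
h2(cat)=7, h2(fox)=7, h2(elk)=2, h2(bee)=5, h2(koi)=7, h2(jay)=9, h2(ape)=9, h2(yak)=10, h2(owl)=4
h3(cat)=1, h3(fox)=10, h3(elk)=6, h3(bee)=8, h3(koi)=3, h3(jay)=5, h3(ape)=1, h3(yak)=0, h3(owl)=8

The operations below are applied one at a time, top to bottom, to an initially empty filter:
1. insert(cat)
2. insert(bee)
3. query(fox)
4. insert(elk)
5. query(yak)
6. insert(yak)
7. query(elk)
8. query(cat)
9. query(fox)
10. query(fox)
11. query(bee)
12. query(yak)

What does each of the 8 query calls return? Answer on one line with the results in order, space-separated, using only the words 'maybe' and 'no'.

Start: bits=00000000000
Op 1: insert cat -> sets bits 1 2 7 -> bits=01100001000
Op 2: insert bee -> sets bits 1 5 8 -> bits=01100101100
Op 3: query fox -> checks bit3=0, bit7=1, bit10=0 (has a 0) -> no
Op 4: insert elk -> sets bits 2 6 7 -> bits=01100111100
Op 5: query yak -> checks bit0=0, bit10=0 (has a 0) -> no
Op 6: insert yak -> sets bits 0 10 -> bits=11100111101
Op 7: query elk -> checks bit2=1, bit6=1, bit7=1 (all 1) -> maybe
Op 8: query cat -> checks bit1=1, bit2=1, bit7=1 (all 1) -> maybe
Op 9: query fox -> checks bit3=0, bit7=1, bit10=1 (has a 0) -> no
Op 10: query fox -> checks bit3=0, bit7=1, bit10=1 (has a 0) -> no
Op 11: query bee -> checks bit1=1, bit5=1, bit8=1 (all 1) -> maybe
Op 12: query yak -> checks bit0=1, bit10=1 (all 1) -> maybe
Query results in order: no no maybe maybe no no maybe maybe

Answer: no no maybe maybe no no maybe maybe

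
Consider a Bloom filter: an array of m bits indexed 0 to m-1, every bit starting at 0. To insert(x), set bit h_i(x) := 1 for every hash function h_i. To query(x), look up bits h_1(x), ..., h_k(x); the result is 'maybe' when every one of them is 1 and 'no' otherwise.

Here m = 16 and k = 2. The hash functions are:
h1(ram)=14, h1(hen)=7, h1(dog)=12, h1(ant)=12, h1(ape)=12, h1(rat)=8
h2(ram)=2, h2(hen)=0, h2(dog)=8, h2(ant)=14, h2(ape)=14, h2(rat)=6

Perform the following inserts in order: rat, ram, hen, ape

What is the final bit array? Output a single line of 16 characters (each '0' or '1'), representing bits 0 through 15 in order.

Start: bits=0000000000000000
After insert 'rat': sets bits 6 8 -> bits=0000001010000000
After insert 'ram': sets bits 2 14 -> bits=0010001010000010
After insert 'hen': sets bits 0 7 -> bits=1010001110000010
After insert 'ape': sets bits 12 14 -> bits=1010001110001010

Answer: 1010001110001010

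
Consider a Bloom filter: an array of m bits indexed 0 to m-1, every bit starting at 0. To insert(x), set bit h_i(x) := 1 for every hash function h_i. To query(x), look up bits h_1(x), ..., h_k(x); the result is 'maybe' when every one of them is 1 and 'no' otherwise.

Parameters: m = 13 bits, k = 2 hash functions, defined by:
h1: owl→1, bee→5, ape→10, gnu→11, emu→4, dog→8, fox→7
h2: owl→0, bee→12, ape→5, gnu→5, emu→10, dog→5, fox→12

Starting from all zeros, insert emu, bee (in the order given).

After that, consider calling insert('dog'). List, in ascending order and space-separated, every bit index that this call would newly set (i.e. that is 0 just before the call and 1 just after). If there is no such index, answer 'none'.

Start: bits=0000000000000
After insert 'emu': sets bits 4 10 -> bits=0000100000100
After insert 'bee': sets bits 5 12 -> bits=0000110000101
insert 'dog' would touch bits 5 8; currently bit5=1, bit8=0
Bits that are 0 among those (would change 0->1): 8

Answer: 8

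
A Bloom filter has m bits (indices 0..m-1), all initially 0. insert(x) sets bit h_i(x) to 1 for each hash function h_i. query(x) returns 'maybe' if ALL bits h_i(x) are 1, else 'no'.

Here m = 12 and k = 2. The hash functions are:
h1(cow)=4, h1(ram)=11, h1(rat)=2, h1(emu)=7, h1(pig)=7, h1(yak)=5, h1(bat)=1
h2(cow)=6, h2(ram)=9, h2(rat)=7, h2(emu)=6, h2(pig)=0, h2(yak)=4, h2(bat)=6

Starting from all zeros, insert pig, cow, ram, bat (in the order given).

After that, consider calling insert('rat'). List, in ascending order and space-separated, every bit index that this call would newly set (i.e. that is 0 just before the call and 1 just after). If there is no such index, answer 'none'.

Answer: 2

Derivation:
Start: bits=000000000000
After insert 'pig': sets bits 0 7 -> bits=100000010000
After insert 'cow': sets bits 4 6 -> bits=100010110000
After insert 'ram': sets bits 9 11 -> bits=100010110101
After insert 'bat': sets bits 1 6 -> bits=110010110101
insert 'rat' would touch bits 2 7; currently bit2=0, bit7=1
Bits that are 0 among those (would change 0->1): 2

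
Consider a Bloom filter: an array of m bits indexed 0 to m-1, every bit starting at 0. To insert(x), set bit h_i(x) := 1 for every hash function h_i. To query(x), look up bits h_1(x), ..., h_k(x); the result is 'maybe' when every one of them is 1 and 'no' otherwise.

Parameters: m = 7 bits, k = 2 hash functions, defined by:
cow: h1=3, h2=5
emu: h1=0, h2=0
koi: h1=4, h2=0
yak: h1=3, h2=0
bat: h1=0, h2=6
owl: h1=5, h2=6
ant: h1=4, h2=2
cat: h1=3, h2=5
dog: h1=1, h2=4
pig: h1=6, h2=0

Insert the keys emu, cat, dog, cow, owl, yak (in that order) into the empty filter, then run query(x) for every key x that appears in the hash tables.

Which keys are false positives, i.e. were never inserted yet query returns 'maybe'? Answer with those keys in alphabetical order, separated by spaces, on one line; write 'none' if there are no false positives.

Start: bits=0000000
After insert 'emu': sets bits 0 -> bits=1000000
After insert 'cat': sets bits 3 5 -> bits=1001010
After insert 'dog': sets bits 1 4 -> bits=1101110
After insert 'cow': sets bits 3 5 -> bits=1101110
After insert 'owl': sets bits 5 6 -> bits=1101111
After insert 'yak': sets bits 0 3 -> bits=1101111
Not inserted: ant bat koi pig — query each against bits=1101111:
query ant: checks bit2=0, bit4=1 (has a 0) -> no => not a false positive
query bat: checks bit0=1, bit6=1 (all 1) -> maybe => FALSE POSITIVE
query koi: checks bit0=1, bit4=1 (all 1) -> maybe => FALSE POSITIVE
query pig: checks bit0=1, bit6=1 (all 1) -> maybe => FALSE POSITIVE
False positives (alphabetical): bat koi pig

Answer: bat koi pig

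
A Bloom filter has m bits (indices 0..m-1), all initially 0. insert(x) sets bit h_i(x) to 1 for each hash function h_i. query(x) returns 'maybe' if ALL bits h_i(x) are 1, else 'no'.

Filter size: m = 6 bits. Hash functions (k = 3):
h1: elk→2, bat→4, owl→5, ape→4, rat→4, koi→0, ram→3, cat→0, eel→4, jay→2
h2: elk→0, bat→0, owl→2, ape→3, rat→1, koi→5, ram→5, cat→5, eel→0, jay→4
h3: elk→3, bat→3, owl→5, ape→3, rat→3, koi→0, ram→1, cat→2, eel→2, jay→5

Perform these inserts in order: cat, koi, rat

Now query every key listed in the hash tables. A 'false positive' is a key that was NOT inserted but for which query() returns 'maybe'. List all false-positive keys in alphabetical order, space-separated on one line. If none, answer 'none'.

Start: bits=000000
After insert 'cat': sets bits 0 2 5 -> bits=101001
After insert 'koi': sets bits 0 5 -> bits=101001
After insert 'rat': sets bits 1 3 4 -> bits=111111
Not inserted: ape bat eel elk jay owl ram — query each against bits=111111:
query ape: checks bit3=1, bit4=1 (all 1) -> maybe => FALSE POSITIVE
query bat: checks bit0=1, bit3=1, bit4=1 (all 1) -> maybe => FALSE POSITIVE
query eel: checks bit0=1, bit2=1, bit4=1 (all 1) -> maybe => FALSE POSITIVE
query elk: checks bit0=1, bit2=1, bit3=1 (all 1) -> maybe => FALSE POSITIVE
query jay: checks bit2=1, bit4=1, bit5=1 (all 1) -> maybe => FALSE POSITIVE
query owl: checks bit2=1, bit5=1 (all 1) -> maybe => FALSE POSITIVE
query ram: checks bit1=1, bit3=1, bit5=1 (all 1) -> maybe => FALSE POSITIVE
False positives (alphabetical): ape bat eel elk jay owl ram

Answer: ape bat eel elk jay owl ram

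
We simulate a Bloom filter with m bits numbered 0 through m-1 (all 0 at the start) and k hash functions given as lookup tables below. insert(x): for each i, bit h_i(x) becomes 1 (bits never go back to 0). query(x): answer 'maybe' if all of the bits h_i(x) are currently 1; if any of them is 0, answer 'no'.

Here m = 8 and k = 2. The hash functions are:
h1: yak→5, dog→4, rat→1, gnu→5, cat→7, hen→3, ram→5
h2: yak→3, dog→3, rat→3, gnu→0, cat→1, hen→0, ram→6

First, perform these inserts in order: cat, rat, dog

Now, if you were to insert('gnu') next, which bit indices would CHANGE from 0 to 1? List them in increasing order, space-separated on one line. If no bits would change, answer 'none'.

Answer: 0 5

Derivation:
Start: bits=00000000
After insert 'cat': sets bits 1 7 -> bits=01000001
After insert 'rat': sets bits 1 3 -> bits=01010001
After insert 'dog': sets bits 3 4 -> bits=01011001
insert 'gnu' would touch bits 0 5; currently bit0=0, bit5=0
Bits that are 0 among those (would change 0->1): 0 5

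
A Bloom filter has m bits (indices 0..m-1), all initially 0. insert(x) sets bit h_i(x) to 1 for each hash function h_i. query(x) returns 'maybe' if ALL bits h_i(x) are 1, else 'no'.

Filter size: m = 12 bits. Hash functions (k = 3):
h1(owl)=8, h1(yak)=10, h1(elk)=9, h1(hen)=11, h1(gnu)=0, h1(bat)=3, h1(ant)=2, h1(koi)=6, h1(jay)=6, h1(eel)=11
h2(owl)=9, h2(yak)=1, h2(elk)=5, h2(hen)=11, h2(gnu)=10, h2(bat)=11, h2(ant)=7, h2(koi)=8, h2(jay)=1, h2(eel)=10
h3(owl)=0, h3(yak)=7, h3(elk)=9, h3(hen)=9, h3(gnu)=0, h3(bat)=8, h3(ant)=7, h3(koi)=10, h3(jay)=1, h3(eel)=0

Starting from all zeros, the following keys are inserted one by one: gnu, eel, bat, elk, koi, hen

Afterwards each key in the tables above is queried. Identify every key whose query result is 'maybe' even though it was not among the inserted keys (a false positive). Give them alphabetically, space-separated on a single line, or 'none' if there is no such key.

Answer: owl

Derivation:
Start: bits=000000000000
After insert 'gnu': sets bits 0 10 -> bits=100000000010
After insert 'eel': sets bits 0 10 11 -> bits=100000000011
After insert 'bat': sets bits 3 8 11 -> bits=100100001011
After insert 'elk': sets bits 5 9 -> bits=100101001111
After insert 'koi': sets bits 6 8 10 -> bits=100101101111
After insert 'hen': sets bits 9 11 -> bits=100101101111
Not inserted: ant jay owl yak — query each against bits=100101101111:
query ant: checks bit2=0, bit7=0 (has a 0) -> no => not a false positive
query jay: checks bit1=0, bit6=1 (has a 0) -> no => not a false positive
query owl: checks bit0=1, bit8=1, bit9=1 (all 1) -> maybe => FALSE POSITIVE
query yak: checks bit1=0, bit7=0, bit10=1 (has a 0) -> no => not a false positive
False positives (alphabetical): owl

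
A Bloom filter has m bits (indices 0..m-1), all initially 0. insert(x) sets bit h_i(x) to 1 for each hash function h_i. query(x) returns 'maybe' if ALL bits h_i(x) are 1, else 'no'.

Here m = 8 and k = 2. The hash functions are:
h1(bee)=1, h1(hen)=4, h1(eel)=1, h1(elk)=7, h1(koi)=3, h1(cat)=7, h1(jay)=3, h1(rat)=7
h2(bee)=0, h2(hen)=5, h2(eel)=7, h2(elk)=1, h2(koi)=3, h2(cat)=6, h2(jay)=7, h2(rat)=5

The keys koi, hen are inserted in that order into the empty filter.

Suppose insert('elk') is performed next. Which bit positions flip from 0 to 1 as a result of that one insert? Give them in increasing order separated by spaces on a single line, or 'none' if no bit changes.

Start: bits=00000000
After insert 'koi': sets bits 3 -> bits=00010000
After insert 'hen': sets bits 4 5 -> bits=00011100
insert 'elk' would touch bits 1 7; currently bit1=0, bit7=0
Bits that are 0 among those (would change 0->1): 1 7

Answer: 1 7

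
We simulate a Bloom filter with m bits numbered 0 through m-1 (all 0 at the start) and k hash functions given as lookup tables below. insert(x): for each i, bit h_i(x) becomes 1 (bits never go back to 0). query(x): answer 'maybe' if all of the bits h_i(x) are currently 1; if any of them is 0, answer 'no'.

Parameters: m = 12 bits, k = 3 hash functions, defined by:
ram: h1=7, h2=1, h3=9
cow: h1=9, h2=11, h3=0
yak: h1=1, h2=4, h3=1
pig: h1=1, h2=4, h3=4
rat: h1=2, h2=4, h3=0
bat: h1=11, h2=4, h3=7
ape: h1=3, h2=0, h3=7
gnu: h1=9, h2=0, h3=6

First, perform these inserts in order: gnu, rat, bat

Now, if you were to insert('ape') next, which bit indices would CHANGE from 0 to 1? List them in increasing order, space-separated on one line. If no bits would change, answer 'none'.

Start: bits=000000000000
After insert 'gnu': sets bits 0 6 9 -> bits=100000100100
After insert 'rat': sets bits 0 2 4 -> bits=101010100100
After insert 'bat': sets bits 4 7 11 -> bits=101010110101
insert 'ape' would touch bits 0 3 7; currently bit0=1, bit3=0, bit7=1
Bits that are 0 among those (would change 0->1): 3

Answer: 3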